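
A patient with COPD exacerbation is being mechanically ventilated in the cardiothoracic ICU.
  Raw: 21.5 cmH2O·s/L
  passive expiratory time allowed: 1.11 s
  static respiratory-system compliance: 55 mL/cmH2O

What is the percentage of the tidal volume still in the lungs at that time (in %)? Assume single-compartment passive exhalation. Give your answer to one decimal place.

τ = R × C = 21.5 × 55 mL/cmH2O = 21.5 × 0.055 L/cmH2O = 1.183 s.
Passive exhalation: V(t)/V₀ = e^(−t/τ) = e^(−1.11/1.183) = 0.3913.
Fraction remaining = 0.3913 → 39.13%.

39.1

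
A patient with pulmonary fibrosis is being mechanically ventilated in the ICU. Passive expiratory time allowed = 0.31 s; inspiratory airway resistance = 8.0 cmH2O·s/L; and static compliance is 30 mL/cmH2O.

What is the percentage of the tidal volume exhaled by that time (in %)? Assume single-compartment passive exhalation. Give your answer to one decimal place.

72.5

τ = R × C = 8.0 × 30 mL/cmH2O = 8.0 × 0.030 L/cmH2O = 0.24 s.
Passive exhalation: V(t)/V₀ = e^(−t/τ) = e^(−0.31/0.24) = 0.2748.
Fraction exhaled = 1 − 0.2748 = 0.7252 → 72.52%.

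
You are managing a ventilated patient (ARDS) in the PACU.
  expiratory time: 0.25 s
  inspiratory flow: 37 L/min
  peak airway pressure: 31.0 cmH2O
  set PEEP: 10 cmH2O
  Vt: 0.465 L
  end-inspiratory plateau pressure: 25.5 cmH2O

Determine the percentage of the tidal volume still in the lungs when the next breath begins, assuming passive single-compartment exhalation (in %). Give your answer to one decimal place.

39.3

Flow: 37 L/min ÷ 60 = 0.6167 L/s.
R = (PIP − Pplat)/V̇ = (31.0 − 25.5) / 0.6167 = 5.5/0.6167 = 8.918 cmH2O·s/L.
C = Vt/(Pplat − PEEP) = 465.0 / (25.5 − 10) = 465.0/15.5 = 30.0 mL/cmH2O.
τ = R × C = 8.918 × 0.03 L/cmH2O = 0.2675 s.
Fraction remaining at end-expiration = e^(−Te/τ) = e^(−0.25/0.2675) = 0.3928 → 39.28%.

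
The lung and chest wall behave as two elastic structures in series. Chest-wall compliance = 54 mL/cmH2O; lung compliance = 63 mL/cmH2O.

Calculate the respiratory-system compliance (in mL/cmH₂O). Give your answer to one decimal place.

Lung and chest wall are elastances in series: 1/Crs = 1/CL + 1/Ccw.
1/Crs = 1/63 + 1/54 = 0.03439.
Crs = 29.078 mL/cmH2O.

29.1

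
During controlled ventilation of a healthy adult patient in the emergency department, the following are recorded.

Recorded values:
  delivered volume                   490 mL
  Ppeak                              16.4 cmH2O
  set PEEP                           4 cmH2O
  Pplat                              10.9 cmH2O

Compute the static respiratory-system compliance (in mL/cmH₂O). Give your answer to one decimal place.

Cstat = Vt / (Pplat − PEEP) = 490 / (10.9 − 4) = 490 / 6.9 = 71.014 mL/cmH2O.

71.0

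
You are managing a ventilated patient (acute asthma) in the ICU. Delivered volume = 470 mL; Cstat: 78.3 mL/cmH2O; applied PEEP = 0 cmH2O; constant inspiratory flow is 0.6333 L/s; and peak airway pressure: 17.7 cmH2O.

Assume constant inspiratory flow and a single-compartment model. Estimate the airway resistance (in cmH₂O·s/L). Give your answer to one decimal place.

18.5

Equation of motion (constant flow): PIP = Vt/C + R·V̇ + PEEP.
R·V̇ = PIP − Vt/C − PEEP = 17.7 − 470/78.3 − 0 = 17.7 − 6.003 − 0 = 11.697 cmH2O.
R = 11.697 / 0.6333 = 18.47 cmH2O·s/L.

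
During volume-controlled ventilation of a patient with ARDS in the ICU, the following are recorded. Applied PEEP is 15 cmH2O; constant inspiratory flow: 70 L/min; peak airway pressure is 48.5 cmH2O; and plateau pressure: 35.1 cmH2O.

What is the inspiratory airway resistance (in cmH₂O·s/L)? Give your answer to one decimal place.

11.5

Flow: 70 L/min ÷ 60 = 1.1667 L/s.
Raw = (PIP − Pplat) / flow = (48.5 − 35.1) / 1.1667 = 13.4 / 1.1667 = 11.485 cmH2O·s/L.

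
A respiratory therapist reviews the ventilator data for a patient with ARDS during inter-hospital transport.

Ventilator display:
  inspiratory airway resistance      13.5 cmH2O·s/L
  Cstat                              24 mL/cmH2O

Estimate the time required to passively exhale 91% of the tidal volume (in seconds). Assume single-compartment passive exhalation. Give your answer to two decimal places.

τ = R × C = 13.5 × 24 mL/cmH2O = 13.5 × 0.024 L/cmH2O = 0.324 s.
Exhaled fraction f = 1 − e^(−t/τ) → t = −τ·ln(1 − f) = −0.324·ln(0.09) = 0.7802 s.

0.78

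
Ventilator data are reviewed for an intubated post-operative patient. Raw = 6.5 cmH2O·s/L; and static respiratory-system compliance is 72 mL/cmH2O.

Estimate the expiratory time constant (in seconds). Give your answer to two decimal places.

τ = R × C = 6.5 × 72 mL/cmH2O = 6.5 × 0.072 L/cmH2O = 0.468 s.

0.47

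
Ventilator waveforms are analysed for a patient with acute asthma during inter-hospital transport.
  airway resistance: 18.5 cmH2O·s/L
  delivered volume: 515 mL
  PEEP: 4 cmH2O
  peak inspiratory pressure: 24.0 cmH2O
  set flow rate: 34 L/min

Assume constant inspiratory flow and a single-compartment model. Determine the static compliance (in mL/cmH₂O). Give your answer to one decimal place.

54.1

Flow: 34 L/min ÷ 60 = 0.5667 L/s.
Equation of motion (constant flow): PIP = Vt/C + R·V̇ + PEEP.
Vt/C = PIP − R·V̇ − PEEP = 24.0 − 18.5×0.5667 − 4 = 24.0 − 10.484 − 4 = 9.516 cmH2O.
C = Vt / 9.516 = 515 / 9.516 = 54.119 mL/cmH2O.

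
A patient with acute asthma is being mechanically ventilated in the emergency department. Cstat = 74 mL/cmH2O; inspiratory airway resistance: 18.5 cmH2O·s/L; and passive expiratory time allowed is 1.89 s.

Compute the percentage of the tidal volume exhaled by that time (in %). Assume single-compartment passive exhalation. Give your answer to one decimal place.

74.9

τ = R × C = 18.5 × 74 mL/cmH2O = 18.5 × 0.074 L/cmH2O = 1.369 s.
Passive exhalation: V(t)/V₀ = e^(−t/τ) = e^(−1.89/1.369) = 0.2514.
Fraction exhaled = 1 − 0.2514 = 0.7486 → 74.86%.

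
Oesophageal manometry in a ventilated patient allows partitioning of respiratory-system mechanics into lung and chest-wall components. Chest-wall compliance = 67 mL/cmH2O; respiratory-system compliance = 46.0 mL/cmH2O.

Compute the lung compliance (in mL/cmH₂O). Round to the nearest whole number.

147

1/CL = 1/Crs − 1/Ccw.
1/CL = 1/46.0 − 1/67 = 0.006814.
CL = 146.76 mL/cmH2O.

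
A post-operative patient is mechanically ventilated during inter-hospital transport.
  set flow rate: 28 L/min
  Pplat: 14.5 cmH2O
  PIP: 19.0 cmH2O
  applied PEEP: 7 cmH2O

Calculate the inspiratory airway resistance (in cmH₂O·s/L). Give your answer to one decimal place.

Flow: 28 L/min ÷ 60 = 0.4667 L/s.
Raw = (PIP − Pplat) / flow = (19.0 − 14.5) / 0.4667 = 4.5 / 0.4667 = 9.642 cmH2O·s/L.

9.6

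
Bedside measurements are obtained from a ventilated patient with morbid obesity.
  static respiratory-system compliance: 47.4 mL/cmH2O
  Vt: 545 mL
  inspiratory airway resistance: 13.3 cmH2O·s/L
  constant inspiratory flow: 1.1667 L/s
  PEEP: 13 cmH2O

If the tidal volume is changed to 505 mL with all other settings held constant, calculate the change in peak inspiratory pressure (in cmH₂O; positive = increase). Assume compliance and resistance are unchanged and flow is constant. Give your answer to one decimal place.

-0.8

PIP = Vt/C + R·V̇ + PEEP (constant-flow equation of motion).
Only the elastic term changes: ΔPIP = ΔVt / C = (505 − 545) / 47.4 = -0.8439 cmH2O.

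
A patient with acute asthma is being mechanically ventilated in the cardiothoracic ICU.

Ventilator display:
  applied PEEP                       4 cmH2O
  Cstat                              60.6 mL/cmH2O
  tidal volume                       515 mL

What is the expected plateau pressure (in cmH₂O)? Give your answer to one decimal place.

12.5

Pplat = PEEP + Vt / Cstat = 4 + 515 / 60.6 = 4 + 8.498 = 12.498 cmH2O.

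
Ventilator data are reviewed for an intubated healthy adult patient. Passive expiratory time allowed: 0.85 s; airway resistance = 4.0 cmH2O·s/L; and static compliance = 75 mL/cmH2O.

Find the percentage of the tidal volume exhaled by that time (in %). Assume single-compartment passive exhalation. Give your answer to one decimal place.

τ = R × C = 4.0 × 75 mL/cmH2O = 4.0 × 0.075 L/cmH2O = 0.3 s.
Passive exhalation: V(t)/V₀ = e^(−t/τ) = e^(−0.85/0.3) = 0.05882.
Fraction exhaled = 1 − 0.05882 = 0.9412 → 94.12%.

94.1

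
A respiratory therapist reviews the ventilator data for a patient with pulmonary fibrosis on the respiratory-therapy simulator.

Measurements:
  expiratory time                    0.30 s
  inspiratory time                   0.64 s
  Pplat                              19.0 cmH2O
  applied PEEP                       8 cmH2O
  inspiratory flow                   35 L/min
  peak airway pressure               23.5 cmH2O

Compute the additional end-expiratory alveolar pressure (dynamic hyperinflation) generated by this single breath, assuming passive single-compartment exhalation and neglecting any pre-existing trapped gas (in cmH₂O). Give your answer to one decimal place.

3.5

Flow: 35 L/min ÷ 60 = 0.5833 L/s.
Vt = flow × Ti = 0.5833 L/s × 0.64 s × 1000 mL/L = 373.31 mL.
R = (PIP − Pplat)/V̇ = (23.5 − 19.0) / 0.5833 = 4.5/0.5833 = 7.715 cmH2O·s/L.
C = Vt/(Pplat − PEEP) = 373.31 / (19.0 − 8) = 373.31/11.0 = 33.937 mL/cmH2O.
τ = R × C = 7.715 × 0.03394 L/cmH2O = 0.2618 s.
Fraction remaining = e^(−Te/τ) = e^(−0.30/0.2618) = 0.3179; trapped volume = 373.31 × 0.3179 = 118.68 mL.
Additional alveolar pressure from trapping ≈ V_trapped / C = 118.68 / 33.937 = 3.497 cmH2O.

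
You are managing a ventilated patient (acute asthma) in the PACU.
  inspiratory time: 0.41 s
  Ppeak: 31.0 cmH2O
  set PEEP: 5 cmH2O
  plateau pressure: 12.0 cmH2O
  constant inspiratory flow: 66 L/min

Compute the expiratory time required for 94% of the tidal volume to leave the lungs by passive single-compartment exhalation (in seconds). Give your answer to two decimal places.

3.13

Flow: 66 L/min ÷ 60 = 1.1 L/s.
Vt = flow × Ti = 1.1 L/s × 0.41 s × 1000 mL/L = 451.0 mL.
R = (PIP − Pplat)/V̇ = (31.0 − 12.0) / 1.1 = 19.0/1.1 = 17.273 cmH2O·s/L.
C = Vt/(Pplat − PEEP) = 451.0 / (12.0 − 5) = 451.0/7.0 = 64.429 mL/cmH2O.
τ = R × C = 17.273 × 0.06443 L/cmH2O = 1.113 s.
t = −τ·ln(1 − 0.94) = −1.113·ln(0.06) = 3.131 s.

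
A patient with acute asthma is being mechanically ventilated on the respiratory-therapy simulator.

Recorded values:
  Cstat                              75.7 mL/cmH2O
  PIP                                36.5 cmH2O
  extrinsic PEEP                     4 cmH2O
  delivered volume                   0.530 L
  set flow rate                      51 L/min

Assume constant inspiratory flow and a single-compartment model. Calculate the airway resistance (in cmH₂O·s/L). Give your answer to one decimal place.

Flow: 51 L/min ÷ 60 = 0.85 L/s.
Equation of motion (constant flow): PIP = Vt/C + R·V̇ + PEEP.
R·V̇ = PIP − Vt/C − PEEP = 36.5 − 530/75.7 − 4 = 36.5 − 7.001 − 4 = 25.499 cmH2O.
R = 25.499 / 0.85 = 29.999 cmH2O·s/L.

30.0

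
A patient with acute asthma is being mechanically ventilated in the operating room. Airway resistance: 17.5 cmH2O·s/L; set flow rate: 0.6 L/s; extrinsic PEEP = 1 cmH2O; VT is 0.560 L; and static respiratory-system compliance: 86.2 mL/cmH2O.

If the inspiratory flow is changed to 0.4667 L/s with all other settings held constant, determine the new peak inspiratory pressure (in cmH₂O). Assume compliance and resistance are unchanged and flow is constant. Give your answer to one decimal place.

15.7

PIP = Vt/C + R·V̇ + PEEP (constant-flow equation of motion).
Only the resistive term changes: ΔPIP = R × ΔV̇ = 17.5 × (0.4667 − 0.6) = 17.5 × -0.1333 = -2.333 cmH2O.
Original PIP = 560/86.2 + 17.5×0.6 + 1 = 17.997 cmH2O; new PIP = 17.997 + (-2.333) = 15.664 cmH2O.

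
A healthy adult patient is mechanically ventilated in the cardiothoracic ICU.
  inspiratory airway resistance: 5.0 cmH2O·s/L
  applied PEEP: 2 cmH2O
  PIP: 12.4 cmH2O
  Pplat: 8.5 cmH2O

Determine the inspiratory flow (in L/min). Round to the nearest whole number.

47

flow = (PIP − Pplat) / Raw = (12.4 − 8.5) / 5.0 = 0.78 L/s × 60 = 46.8 L/min.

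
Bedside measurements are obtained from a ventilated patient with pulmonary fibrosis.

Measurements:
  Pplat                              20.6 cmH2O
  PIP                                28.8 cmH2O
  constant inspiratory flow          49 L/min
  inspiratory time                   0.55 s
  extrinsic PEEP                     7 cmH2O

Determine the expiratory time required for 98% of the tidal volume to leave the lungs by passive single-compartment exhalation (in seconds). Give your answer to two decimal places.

1.30

Flow: 49 L/min ÷ 60 = 0.8167 L/s.
Vt = flow × Ti = 0.8167 L/s × 0.55 s × 1000 mL/L = 449.19 mL.
R = (PIP − Pplat)/V̇ = (28.8 − 20.6) / 0.8167 = 8.2/0.8167 = 10.04 cmH2O·s/L.
C = Vt/(Pplat − PEEP) = 449.19 / (20.6 − 7) = 449.19/13.6 = 33.029 mL/cmH2O.
τ = R × C = 10.04 × 0.03303 L/cmH2O = 0.3316 s.
t = −τ·ln(1 − 0.98) = −0.3316·ln(0.02) = 1.297 s.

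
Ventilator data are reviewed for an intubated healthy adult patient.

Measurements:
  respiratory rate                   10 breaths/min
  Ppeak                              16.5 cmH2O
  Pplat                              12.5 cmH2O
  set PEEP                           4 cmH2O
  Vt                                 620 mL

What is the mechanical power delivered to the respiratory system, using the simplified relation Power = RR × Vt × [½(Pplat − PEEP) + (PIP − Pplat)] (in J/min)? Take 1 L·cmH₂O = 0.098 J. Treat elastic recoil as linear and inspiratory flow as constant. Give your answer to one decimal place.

5.0

Per-breath work = Vt × [½(Pplat−PEEP) + (PIP−Pplat)] = 0.620 × [0.5×8.5 + 4.0] = 0.620 × 8.25 = 5.115 L·cmH2O.
Power = 10 × 5.115 = 51.15 L·cmH2O/min.
× 0.098 J/(L·cmH2O) → 5.013 J/min.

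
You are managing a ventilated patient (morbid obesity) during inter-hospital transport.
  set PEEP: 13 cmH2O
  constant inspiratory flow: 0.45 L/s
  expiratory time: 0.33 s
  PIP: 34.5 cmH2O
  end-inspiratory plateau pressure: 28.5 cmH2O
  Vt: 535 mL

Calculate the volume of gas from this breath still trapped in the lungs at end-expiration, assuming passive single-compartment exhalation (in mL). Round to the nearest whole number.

261

R = (PIP − Pplat)/V̇ = (34.5 − 28.5) / 0.45 = 6.0/0.45 = 13.333 cmH2O·s/L.
C = Vt/(Pplat − PEEP) = 535.0 / (28.5 − 13) = 535.0/15.5 = 34.516 mL/cmH2O.
τ = R × C = 13.333 × 0.03452 L/cmH2O = 0.4603 s.
Fraction remaining = e^(−Te/τ) = e^(−0.33/0.4603) = 0.4883.
Trapped volume = 535.0 × 0.4883 = 261.24 mL.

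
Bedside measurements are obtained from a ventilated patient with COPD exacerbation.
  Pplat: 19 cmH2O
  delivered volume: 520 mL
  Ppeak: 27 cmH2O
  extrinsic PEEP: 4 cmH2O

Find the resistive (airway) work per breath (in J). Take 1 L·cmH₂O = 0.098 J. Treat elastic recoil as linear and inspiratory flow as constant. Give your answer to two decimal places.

With constant inspiratory flow the resistive pressure is constant at PIP − Pplat = 27 − 19 = 8.0 cmH2O, so resistive work = 8.0 × 0.520 = 4.16 L·cmH2O.
× 0.098 J/(L·cmH2O) → 0.4077 J.

0.41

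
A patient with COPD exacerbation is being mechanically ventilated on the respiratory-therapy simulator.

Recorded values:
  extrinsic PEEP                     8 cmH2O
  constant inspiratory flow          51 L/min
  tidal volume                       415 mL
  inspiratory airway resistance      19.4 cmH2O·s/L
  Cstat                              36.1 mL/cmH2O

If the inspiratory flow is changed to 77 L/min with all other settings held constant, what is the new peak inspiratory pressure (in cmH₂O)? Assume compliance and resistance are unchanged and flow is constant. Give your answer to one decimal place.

44.4

Flow: 51 L/min ÷ 60 = 0.85 L/s.
New flow: 77 L/min ÷ 60 = 1.2833 L/s.
PIP = Vt/C + R·V̇ + PEEP (constant-flow equation of motion).
Only the resistive term changes: ΔPIP = R × ΔV̇ = 19.4 × (1.2833 − 0.85) = 19.4 × 0.4333 = 8.406 cmH2O.
Original PIP = 415/36.1 + 19.4×0.85 + 8 = 35.986 cmH2O; new PIP = 35.986 + (8.406) = 44.392 cmH2O.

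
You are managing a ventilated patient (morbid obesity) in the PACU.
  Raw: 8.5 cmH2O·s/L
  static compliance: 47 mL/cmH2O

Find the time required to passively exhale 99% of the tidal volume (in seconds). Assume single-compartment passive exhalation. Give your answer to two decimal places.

1.84

τ = R × C = 8.5 × 47 mL/cmH2O = 8.5 × 0.047 L/cmH2O = 0.3995 s.
Exhaled fraction f = 1 − e^(−t/τ) → t = −τ·ln(1 − f) = −0.3995·ln(0.01) = 1.84 s.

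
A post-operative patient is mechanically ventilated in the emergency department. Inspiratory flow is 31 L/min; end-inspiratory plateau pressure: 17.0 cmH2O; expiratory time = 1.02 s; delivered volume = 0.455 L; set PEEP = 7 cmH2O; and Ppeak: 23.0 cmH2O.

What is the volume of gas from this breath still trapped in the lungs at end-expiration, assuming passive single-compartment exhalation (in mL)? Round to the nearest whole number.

Flow: 31 L/min ÷ 60 = 0.5167 L/s.
R = (PIP − Pplat)/V̇ = (23.0 − 17.0) / 0.5167 = 6.0/0.5167 = 11.612 cmH2O·s/L.
C = Vt/(Pplat − PEEP) = 455.0 / (17.0 − 7) = 455.0/10.0 = 45.5 mL/cmH2O.
τ = R × C = 11.612 × 0.0455 L/cmH2O = 0.5283 s.
Fraction remaining = e^(−Te/τ) = e^(−1.02/0.5283) = 0.145.
Trapped volume = 455.0 × 0.145 = 65.975 mL.

66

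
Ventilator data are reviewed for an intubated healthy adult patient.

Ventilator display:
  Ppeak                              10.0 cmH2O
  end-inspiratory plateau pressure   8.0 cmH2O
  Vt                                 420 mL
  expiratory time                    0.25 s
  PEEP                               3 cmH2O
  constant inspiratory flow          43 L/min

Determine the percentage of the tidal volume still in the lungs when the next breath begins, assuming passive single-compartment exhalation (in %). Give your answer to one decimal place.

Flow: 43 L/min ÷ 60 = 0.7167 L/s.
R = (PIP − Pplat)/V̇ = (10.0 − 8.0) / 0.7167 = 2.0/0.7167 = 2.791 cmH2O·s/L.
C = Vt/(Pplat − PEEP) = 420.0 / (8.0 − 3) = 420.0/5.0 = 84.0 mL/cmH2O.
τ = R × C = 2.791 × 0.084 L/cmH2O = 0.2344 s.
Fraction remaining at end-expiration = e^(−Te/τ) = e^(−0.25/0.2344) = 0.3442 → 34.42%.

34.4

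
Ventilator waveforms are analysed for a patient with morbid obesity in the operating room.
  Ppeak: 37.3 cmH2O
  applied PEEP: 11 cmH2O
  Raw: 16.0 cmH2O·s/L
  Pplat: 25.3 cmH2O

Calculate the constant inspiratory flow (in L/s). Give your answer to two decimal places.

flow = (PIP − Pplat) / Raw = 12.0 / 16.0 = 0.75 L/s.

0.75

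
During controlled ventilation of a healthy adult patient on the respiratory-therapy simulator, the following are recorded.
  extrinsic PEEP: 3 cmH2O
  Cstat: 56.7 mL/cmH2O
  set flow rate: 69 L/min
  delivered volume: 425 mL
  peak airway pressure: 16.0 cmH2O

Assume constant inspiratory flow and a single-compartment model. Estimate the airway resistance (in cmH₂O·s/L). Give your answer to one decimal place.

Flow: 69 L/min ÷ 60 = 1.15 L/s.
Equation of motion (constant flow): PIP = Vt/C + R·V̇ + PEEP.
R·V̇ = PIP − Vt/C − PEEP = 16.0 − 425/56.7 − 3 = 16.0 − 7.496 − 3 = 5.504 cmH2O.
R = 5.504 / 1.15 = 4.786 cmH2O·s/L.

4.8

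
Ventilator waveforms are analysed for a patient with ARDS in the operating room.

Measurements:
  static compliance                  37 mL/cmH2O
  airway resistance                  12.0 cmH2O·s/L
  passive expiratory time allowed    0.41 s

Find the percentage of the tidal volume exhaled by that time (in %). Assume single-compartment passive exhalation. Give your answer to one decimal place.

60.3

τ = R × C = 12.0 × 37 mL/cmH2O = 12.0 × 0.037 L/cmH2O = 0.444 s.
Passive exhalation: V(t)/V₀ = e^(−t/τ) = e^(−0.41/0.444) = 0.3972.
Fraction exhaled = 1 − 0.3972 = 0.6028 → 60.28%.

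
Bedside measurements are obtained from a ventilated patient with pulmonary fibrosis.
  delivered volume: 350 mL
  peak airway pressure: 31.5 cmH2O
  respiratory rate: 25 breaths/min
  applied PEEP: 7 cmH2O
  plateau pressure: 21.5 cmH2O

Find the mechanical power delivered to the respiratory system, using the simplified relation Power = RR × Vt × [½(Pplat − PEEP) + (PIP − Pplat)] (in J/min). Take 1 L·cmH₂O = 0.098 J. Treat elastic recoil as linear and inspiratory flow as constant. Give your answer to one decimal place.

14.8

Per-breath work = Vt × [½(Pplat−PEEP) + (PIP−Pplat)] = 0.350 × [0.5×14.5 + 10.0] = 0.350 × 17.25 = 6.038 L·cmH2O.
Power = 25 × 6.038 = 150.95 L·cmH2O/min.
× 0.098 J/(L·cmH2O) → 14.793 J/min.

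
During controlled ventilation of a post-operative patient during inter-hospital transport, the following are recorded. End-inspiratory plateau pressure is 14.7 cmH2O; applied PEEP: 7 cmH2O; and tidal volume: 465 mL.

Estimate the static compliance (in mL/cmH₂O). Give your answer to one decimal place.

60.4

Cstat = Vt / (Pplat − PEEP) = 465 / (14.7 − 7) = 465 / 7.7 = 60.39 mL/cmH2O.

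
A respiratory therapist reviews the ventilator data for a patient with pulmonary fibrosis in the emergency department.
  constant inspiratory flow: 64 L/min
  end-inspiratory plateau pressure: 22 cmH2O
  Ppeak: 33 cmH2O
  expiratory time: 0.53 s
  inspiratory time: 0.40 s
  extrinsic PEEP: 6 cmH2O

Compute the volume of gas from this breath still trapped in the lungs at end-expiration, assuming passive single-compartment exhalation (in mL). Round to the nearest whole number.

Flow: 64 L/min ÷ 60 = 1.0667 L/s.
Vt = flow × Ti = 1.0667 L/s × 0.40 s × 1000 mL/L = 426.68 mL.
R = (PIP − Pplat)/V̇ = (33 − 22) / 1.0667 = 11.0/1.0667 = 10.312 cmH2O·s/L.
C = Vt/(Pplat − PEEP) = 426.68 / (22 − 6) = 426.68/16.0 = 26.668 mL/cmH2O.
τ = R × C = 10.312 × 0.02667 L/cmH2O = 0.275 s.
Fraction remaining = e^(−Te/τ) = e^(−0.53/0.275) = 0.1455.
Trapped volume = 426.68 × 0.1455 = 62.082 mL.

62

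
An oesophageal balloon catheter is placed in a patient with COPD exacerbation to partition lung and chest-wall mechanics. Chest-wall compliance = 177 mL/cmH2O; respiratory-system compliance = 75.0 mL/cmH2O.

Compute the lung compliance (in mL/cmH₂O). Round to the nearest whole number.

130

1/CL = 1/Crs − 1/Ccw.
1/CL = 1/75.0 − 1/177 = 0.007684.
CL = 130.14 mL/cmH2O.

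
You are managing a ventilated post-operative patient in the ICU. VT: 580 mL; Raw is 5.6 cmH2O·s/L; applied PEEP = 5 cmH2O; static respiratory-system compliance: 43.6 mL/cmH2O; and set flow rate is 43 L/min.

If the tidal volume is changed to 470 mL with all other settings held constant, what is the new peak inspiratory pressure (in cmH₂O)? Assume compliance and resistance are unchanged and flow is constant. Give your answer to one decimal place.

Flow: 43 L/min ÷ 60 = 0.7167 L/s.
PIP = Vt/C + R·V̇ + PEEP (constant-flow equation of motion).
Only the elastic term changes: ΔPIP = ΔVt / C = (470 − 580) / 43.6 = -2.523 cmH2O.
Original PIP = 580/43.6 + 5.6×0.7167 + 5 = 22.316 cmH2O; new PIP = 22.316 + (-2.523) = 19.793 cmH2O.

19.8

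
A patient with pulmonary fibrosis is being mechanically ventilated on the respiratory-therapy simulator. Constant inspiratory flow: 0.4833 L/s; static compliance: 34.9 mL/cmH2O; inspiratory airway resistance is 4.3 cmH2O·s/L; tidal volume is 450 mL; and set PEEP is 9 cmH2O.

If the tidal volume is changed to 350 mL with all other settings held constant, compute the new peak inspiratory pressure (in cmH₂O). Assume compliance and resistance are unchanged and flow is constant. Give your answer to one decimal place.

21.1

PIP = Vt/C + R·V̇ + PEEP (constant-flow equation of motion).
Only the elastic term changes: ΔPIP = ΔVt / C = (350 − 450) / 34.9 = -2.865 cmH2O.
Original PIP = 450/34.9 + 4.3×0.4833 + 9 = 23.972 cmH2O; new PIP = 23.972 + (-2.865) = 21.107 cmH2O.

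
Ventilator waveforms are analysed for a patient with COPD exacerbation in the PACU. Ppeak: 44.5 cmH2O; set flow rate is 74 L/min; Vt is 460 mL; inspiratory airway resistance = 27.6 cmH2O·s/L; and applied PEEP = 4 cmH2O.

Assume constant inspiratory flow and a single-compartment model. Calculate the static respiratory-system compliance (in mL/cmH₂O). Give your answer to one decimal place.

71.2

Flow: 74 L/min ÷ 60 = 1.2333 L/s.
Equation of motion (constant flow): PIP = Vt/C + R·V̇ + PEEP.
Vt/C = PIP − R·V̇ − PEEP = 44.5 − 27.6×1.2333 − 4 = 44.5 − 34.039 − 4 = 6.461 cmH2O.
C = Vt / 6.461 = 460 / 6.461 = 71.196 mL/cmH2O.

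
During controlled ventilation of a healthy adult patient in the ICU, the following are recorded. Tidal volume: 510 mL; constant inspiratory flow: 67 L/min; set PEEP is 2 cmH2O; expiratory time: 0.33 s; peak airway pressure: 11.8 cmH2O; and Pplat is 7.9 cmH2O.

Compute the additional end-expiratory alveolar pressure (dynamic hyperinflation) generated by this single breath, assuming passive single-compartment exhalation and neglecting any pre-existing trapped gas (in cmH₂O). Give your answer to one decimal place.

2.0

Flow: 67 L/min ÷ 60 = 1.1167 L/s.
R = (PIP − Pplat)/V̇ = (11.8 − 7.9) / 1.1167 = 3.9/1.1167 = 3.492 cmH2O·s/L.
C = Vt/(Pplat − PEEP) = 510.0 / (7.9 − 2) = 510.0/5.9 = 86.441 mL/cmH2O.
τ = R × C = 3.492 × 0.08644 L/cmH2O = 0.3018 s.
Fraction remaining = e^(−Te/τ) = e^(−0.33/0.3018) = 0.3351; trapped volume = 510.0 × 0.3351 = 170.9 mL.
Additional alveolar pressure from trapping ≈ V_trapped / C = 170.9 / 86.441 = 1.977 cmH2O.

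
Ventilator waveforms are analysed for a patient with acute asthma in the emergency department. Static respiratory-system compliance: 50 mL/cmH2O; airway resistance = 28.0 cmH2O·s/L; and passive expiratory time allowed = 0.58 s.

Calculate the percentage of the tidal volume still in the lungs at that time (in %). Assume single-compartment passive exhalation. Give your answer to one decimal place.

66.1

τ = R × C = 28.0 × 50 mL/cmH2O = 28.0 × 0.050 L/cmH2O = 1.4 s.
Passive exhalation: V(t)/V₀ = e^(−t/τ) = e^(−0.58/1.4) = 0.6608.
Fraction remaining = 0.6608 → 66.08%.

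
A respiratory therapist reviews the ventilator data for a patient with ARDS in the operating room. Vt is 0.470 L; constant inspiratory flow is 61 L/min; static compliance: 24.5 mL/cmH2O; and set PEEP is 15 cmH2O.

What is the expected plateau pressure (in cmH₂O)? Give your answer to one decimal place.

Pplat = PEEP + Vt / Cstat = 15 + 470 / 24.5 = 15 + 19.184 = 34.184 cmH2O.

34.2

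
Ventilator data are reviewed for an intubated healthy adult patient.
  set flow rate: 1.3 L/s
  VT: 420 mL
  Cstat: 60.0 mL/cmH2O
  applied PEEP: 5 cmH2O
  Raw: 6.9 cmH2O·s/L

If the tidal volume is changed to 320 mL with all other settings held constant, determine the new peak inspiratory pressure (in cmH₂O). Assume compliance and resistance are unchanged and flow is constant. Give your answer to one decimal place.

19.3

PIP = Vt/C + R·V̇ + PEEP (constant-flow equation of motion).
Only the elastic term changes: ΔPIP = ΔVt / C = (320 − 420) / 60.0 = -1.667 cmH2O.
Original PIP = 420/60.0 + 6.9×1.3 + 5 = 20.97 cmH2O; new PIP = 20.97 + (-1.667) = 19.303 cmH2O.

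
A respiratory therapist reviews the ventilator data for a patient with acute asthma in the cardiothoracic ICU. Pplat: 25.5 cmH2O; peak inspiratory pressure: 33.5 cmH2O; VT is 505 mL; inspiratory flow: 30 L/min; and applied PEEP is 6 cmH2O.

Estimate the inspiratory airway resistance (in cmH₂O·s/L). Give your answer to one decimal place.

16.0

Flow: 30 L/min ÷ 60 = 0.5 L/s.
Raw = (PIP − Pplat) / flow = (33.5 − 25.5) / 0.5 = 8.0 / 0.5 = 16.0 cmH2O·s/L.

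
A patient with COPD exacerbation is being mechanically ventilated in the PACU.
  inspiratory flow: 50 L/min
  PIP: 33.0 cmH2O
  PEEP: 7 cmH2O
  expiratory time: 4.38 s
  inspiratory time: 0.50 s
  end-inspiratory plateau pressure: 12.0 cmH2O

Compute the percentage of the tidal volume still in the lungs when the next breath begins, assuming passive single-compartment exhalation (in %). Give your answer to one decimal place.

Flow: 50 L/min ÷ 60 = 0.8333 L/s.
Vt = flow × Ti = 0.8333 L/s × 0.50 s × 1000 mL/L = 416.65 mL.
R = (PIP − Pplat)/V̇ = (33.0 − 12.0) / 0.8333 = 21.0/0.8333 = 25.201 cmH2O·s/L.
C = Vt/(Pplat − PEEP) = 416.65 / (12.0 − 7) = 416.65/5.0 = 83.33 mL/cmH2O.
τ = R × C = 25.201 × 0.08333 L/cmH2O = 2.1 s.
Fraction remaining at end-expiration = e^(−Te/τ) = e^(−4.38/2.1) = 0.1242 → 12.42%.

12.4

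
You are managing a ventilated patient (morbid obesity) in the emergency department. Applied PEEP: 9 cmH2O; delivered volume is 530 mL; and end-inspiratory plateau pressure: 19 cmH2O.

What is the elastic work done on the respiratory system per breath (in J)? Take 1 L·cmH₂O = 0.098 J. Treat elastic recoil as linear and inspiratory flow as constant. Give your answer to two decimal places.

0.26

Elastic work ≈ ½ × (Pplat − PEEP) × Vt = 0.5 × (19 − 9) × 0.530 L = 0.5 × 10.0 × 0.530 = 2.65 L·cmH2O.
× 0.098 J/(L·cmH2O) → 0.2597 J.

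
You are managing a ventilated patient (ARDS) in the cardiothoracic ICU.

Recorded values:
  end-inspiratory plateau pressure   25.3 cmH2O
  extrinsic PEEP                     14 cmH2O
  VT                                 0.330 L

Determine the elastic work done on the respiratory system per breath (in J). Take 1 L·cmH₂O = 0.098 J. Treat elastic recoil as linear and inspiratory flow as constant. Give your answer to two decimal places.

Elastic work ≈ ½ × (Pplat − PEEP) × Vt = 0.5 × (25.3 − 14) × 0.330 L = 0.5 × 11.3 × 0.330 = 1.865 L·cmH2O.
× 0.098 J/(L·cmH2O) → 0.1828 J.

0.18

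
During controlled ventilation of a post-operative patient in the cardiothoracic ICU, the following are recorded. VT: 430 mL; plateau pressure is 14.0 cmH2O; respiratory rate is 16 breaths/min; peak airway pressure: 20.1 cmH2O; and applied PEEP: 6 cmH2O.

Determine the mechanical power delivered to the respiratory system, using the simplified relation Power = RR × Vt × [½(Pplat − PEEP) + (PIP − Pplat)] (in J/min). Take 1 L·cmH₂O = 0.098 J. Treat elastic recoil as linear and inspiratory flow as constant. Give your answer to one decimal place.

6.8

Per-breath work = Vt × [½(Pplat−PEEP) + (PIP−Pplat)] = 0.430 × [0.5×8.0 + 6.1] = 0.430 × 10.1 = 4.343 L·cmH2O.
Power = 16 × 4.343 = 69.488 L·cmH2O/min.
× 0.098 J/(L·cmH2O) → 6.81 J/min.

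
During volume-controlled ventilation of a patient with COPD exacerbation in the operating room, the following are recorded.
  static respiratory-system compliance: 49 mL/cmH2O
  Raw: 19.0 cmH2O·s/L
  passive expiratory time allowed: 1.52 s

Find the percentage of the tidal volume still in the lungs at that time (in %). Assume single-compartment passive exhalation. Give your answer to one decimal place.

19.5

τ = R × C = 19.0 × 49 mL/cmH2O = 19.0 × 0.049 L/cmH2O = 0.931 s.
Passive exhalation: V(t)/V₀ = e^(−t/τ) = e^(−1.52/0.931) = 0.1954.
Fraction remaining = 0.1954 → 19.54%.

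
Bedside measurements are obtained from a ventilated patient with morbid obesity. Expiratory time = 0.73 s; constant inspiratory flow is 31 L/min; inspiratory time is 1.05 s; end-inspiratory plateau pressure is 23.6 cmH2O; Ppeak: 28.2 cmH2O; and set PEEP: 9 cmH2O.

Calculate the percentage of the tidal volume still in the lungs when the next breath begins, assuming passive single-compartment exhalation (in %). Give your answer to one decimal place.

Flow: 31 L/min ÷ 60 = 0.5167 L/s.
Vt = flow × Ti = 0.5167 L/s × 1.05 s × 1000 mL/L = 542.54 mL.
R = (PIP − Pplat)/V̇ = (28.2 − 23.6) / 0.5167 = 4.6/0.5167 = 8.903 cmH2O·s/L.
C = Vt/(Pplat − PEEP) = 542.54 / (23.6 − 9) = 542.54/14.6 = 37.16 mL/cmH2O.
τ = R × C = 8.903 × 0.03716 L/cmH2O = 0.3308 s.
Fraction remaining at end-expiration = e^(−Te/τ) = e^(−0.73/0.3308) = 0.1101 → 11.01%.

11.0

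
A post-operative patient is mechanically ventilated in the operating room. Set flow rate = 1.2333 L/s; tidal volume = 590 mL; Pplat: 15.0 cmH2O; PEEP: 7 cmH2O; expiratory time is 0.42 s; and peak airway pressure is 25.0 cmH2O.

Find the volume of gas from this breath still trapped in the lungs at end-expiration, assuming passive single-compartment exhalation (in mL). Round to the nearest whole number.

292

R = (PIP − Pplat)/V̇ = (25.0 − 15.0) / 1.2333 = 10.0/1.2333 = 8.108 cmH2O·s/L.
C = Vt/(Pplat − PEEP) = 590.0 / (15.0 − 7) = 590.0/8.0 = 73.75 mL/cmH2O.
τ = R × C = 8.108 × 0.07375 L/cmH2O = 0.598 s.
Fraction remaining = e^(−Te/τ) = e^(−0.42/0.598) = 0.4954.
Trapped volume = 590.0 × 0.4954 = 292.29 mL.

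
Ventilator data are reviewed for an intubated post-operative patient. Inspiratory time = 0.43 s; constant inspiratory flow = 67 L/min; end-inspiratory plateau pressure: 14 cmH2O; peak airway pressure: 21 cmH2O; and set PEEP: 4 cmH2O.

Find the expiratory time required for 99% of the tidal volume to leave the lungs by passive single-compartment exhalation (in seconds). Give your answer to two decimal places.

Flow: 67 L/min ÷ 60 = 1.1167 L/s.
Vt = flow × Ti = 1.1167 L/s × 0.43 s × 1000 mL/L = 480.18 mL.
R = (PIP − Pplat)/V̇ = (21 − 14) / 1.1167 = 7.0/1.1167 = 6.268 cmH2O·s/L.
C = Vt/(Pplat − PEEP) = 480.18 / (14 − 4) = 480.18/10.0 = 48.018 mL/cmH2O.
τ = R × C = 6.268 × 0.04802 L/cmH2O = 0.301 s.
t = −τ·ln(1 − 0.99) = −0.301·ln(0.01) = 1.386 s.

1.39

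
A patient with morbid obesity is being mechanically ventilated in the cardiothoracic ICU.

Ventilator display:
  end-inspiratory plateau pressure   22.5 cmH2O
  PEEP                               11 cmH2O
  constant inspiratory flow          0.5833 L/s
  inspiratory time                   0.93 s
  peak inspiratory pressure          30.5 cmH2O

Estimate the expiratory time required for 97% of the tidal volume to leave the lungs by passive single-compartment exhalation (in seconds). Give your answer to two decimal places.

Vt = flow × Ti = 0.5833 L/s × 0.93 s × 1000 mL/L = 542.47 mL.
R = (PIP − Pplat)/V̇ = (30.5 − 22.5) / 0.5833 = 8.0/0.5833 = 13.715 cmH2O·s/L.
C = Vt/(Pplat − PEEP) = 542.47 / (22.5 − 11) = 542.47/11.5 = 47.171 mL/cmH2O.
τ = R × C = 13.715 × 0.04717 L/cmH2O = 0.6469 s.
t = −τ·ln(1 − 0.97) = −0.6469·ln(0.03) = 2.268 s.

2.27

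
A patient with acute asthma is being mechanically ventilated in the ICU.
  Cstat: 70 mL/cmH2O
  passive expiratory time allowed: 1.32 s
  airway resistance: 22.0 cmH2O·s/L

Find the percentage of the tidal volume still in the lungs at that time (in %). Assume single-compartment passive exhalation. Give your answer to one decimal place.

τ = R × C = 22.0 × 70 mL/cmH2O = 22.0 × 0.070 L/cmH2O = 1.54 s.
Passive exhalation: V(t)/V₀ = e^(−t/τ) = e^(−1.32/1.54) = 0.4244.
Fraction remaining = 0.4244 → 42.44%.

42.4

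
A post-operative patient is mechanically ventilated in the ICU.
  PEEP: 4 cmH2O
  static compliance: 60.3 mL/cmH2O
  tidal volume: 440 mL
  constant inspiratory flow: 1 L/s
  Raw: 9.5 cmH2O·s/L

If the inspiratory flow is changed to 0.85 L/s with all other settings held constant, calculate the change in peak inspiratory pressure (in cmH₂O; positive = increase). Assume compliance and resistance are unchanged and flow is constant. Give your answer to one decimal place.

PIP = Vt/C + R·V̇ + PEEP (constant-flow equation of motion).
Only the resistive term changes: ΔPIP = R × ΔV̇ = 9.5 × (0.85 − 1) = 9.5 × -0.15 = -1.425 cmH2O.

-1.4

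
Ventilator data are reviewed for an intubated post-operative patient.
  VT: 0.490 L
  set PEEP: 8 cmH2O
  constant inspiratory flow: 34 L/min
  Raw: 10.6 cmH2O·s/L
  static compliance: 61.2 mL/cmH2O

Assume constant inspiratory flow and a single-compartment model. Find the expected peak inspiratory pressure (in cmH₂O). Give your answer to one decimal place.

22.0

Flow: 34 L/min ÷ 60 = 0.5667 L/s.
Equation of motion (constant flow): PIP = Vt/C + R·V̇ + PEEP.
PIP = 490/61.2 + 10.6×0.5667 + 8 = 8.007 + 6.007 + 8 = 22.014 cmH2O.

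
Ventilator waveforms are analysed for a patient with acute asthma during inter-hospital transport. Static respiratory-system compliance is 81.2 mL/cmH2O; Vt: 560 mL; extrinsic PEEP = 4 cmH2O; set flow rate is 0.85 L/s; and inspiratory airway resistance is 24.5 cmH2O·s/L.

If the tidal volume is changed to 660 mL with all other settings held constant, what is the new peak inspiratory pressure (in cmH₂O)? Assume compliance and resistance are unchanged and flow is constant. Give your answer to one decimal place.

33.0

PIP = Vt/C + R·V̇ + PEEP (constant-flow equation of motion).
Only the elastic term changes: ΔPIP = ΔVt / C = (660 − 560) / 81.2 = 1.232 cmH2O.
Original PIP = 560/81.2 + 24.5×0.85 + 4 = 31.722 cmH2O; new PIP = 31.722 + (1.232) = 32.954 cmH2O.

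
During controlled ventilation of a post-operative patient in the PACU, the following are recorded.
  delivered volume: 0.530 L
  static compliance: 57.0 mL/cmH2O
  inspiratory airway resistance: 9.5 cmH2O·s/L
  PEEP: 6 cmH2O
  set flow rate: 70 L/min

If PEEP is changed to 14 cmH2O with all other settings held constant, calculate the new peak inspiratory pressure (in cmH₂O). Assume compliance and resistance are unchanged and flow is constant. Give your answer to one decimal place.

34.4

Flow: 70 L/min ÷ 60 = 1.1667 L/s.
PIP = Vt/C + R·V̇ + PEEP (constant-flow equation of motion).
Only the baseline term changes: ΔPIP = ΔPEEP = 14 − 6 = 8.0 cmH2O.
Original PIP = 530/57.0 + 9.5×1.1667 + 6 = 26.382 cmH2O; new PIP = 26.382 + (8.0) = 34.382 cmH2O.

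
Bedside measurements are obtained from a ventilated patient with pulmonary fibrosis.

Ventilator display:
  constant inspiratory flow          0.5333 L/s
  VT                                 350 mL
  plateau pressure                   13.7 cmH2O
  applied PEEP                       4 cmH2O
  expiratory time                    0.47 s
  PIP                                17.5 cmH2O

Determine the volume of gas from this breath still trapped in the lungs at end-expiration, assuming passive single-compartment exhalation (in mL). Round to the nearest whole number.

56

R = (PIP − Pplat)/V̇ = (17.5 − 13.7) / 0.5333 = 3.8/0.5333 = 7.125 cmH2O·s/L.
C = Vt/(Pplat − PEEP) = 350.0 / (13.7 − 4) = 350.0/9.7 = 36.082 mL/cmH2O.
τ = R × C = 7.125 × 0.03608 L/cmH2O = 0.2571 s.
Fraction remaining = e^(−Te/τ) = e^(−0.47/0.2571) = 0.1607.
Trapped volume = 350.0 × 0.1607 = 56.245 mL.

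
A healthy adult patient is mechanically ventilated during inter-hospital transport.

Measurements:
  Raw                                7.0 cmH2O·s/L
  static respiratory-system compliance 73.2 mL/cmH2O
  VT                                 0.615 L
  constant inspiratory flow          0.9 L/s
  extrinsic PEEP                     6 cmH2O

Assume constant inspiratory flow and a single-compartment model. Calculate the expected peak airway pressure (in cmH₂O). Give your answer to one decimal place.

20.7

Equation of motion (constant flow): PIP = Vt/C + R·V̇ + PEEP.
PIP = 615/73.2 + 7.0×0.9 + 6 = 8.402 + 6.3 + 6 = 20.702 cmH2O.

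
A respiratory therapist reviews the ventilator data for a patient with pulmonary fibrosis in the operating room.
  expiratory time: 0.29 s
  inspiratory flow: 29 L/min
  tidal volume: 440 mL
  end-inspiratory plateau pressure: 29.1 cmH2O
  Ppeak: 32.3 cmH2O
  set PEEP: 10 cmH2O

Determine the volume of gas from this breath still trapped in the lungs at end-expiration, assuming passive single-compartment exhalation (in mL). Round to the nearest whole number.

66

Flow: 29 L/min ÷ 60 = 0.4833 L/s.
R = (PIP − Pplat)/V̇ = (32.3 − 29.1) / 0.4833 = 3.2/0.4833 = 6.621 cmH2O·s/L.
C = Vt/(Pplat − PEEP) = 440.0 / (29.1 − 10) = 440.0/19.1 = 23.037 mL/cmH2O.
τ = R × C = 6.621 × 0.02304 L/cmH2O = 0.1525 s.
Fraction remaining = e^(−Te/τ) = e^(−0.29/0.1525) = 0.1493.
Trapped volume = 440.0 × 0.1493 = 65.692 mL.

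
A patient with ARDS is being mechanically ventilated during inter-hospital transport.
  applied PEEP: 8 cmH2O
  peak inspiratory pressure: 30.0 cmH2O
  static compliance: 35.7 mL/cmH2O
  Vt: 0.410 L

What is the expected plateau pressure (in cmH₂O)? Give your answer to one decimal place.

19.5

Pplat = PEEP + Vt / Cstat = 8 + 410 / 35.7 = 8 + 11.485 = 19.485 cmH2O.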